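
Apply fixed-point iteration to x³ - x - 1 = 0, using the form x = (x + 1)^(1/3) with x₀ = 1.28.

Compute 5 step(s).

Equation: x³ - x - 1 = 0
Fixed-point form: x = (x + 1)^(1/3)
x₀ = 1.28

x_1 = g(1.280000) = 1.316169
x_2 = g(1.316169) = 1.323092
x_3 = g(1.323092) = 1.324409
x_4 = g(1.324409) = 1.324659
x_5 = g(1.324659) = 1.324707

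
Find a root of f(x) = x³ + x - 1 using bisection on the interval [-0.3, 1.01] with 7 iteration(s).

f(x) = x³ + x - 1
Initial interval: [-0.3, 1.01]

Iteration 1:
  c_1 = (-0.300000 + 1.010000)/2 = 0.355000
  f(c_1) = f(0.355000) = -0.600261
  f(a) × f(c) ≥ 0, new interval: [0.355000, 1.010000]
Iteration 2:
  c_2 = (0.355000 + 1.010000)/2 = 0.682500
  f(c_2) = f(0.682500) = 0.000413
  f(a) × f(c) < 0, new interval: [0.355000, 0.682500]
Iteration 3:
  c_3 = (0.355000 + 0.682500)/2 = 0.518750
  f(c_3) = f(0.518750) = -0.341654
  f(a) × f(c) ≥ 0, new interval: [0.518750, 0.682500]
Iteration 4:
  c_4 = (0.518750 + 0.682500)/2 = 0.600625
  f(c_4) = f(0.600625) = -0.182699
  f(a) × f(c) ≥ 0, new interval: [0.600625, 0.682500]
Iteration 5:
  c_5 = (0.600625 + 0.682500)/2 = 0.641563
  f(c_5) = f(0.641563) = -0.094369
  f(a) × f(c) ≥ 0, new interval: [0.641563, 0.682500]
Iteration 6:
  c_6 = (0.641563 + 0.682500)/2 = 0.662031
  f(c_6) = f(0.662031) = -0.047810
  f(a) × f(c) ≥ 0, new interval: [0.662031, 0.682500]
Iteration 7:
  c_7 = (0.662031 + 0.682500)/2 = 0.672266
  f(c_7) = f(0.672266) = -0.023910
  f(a) × f(c) ≥ 0, new interval: [0.672266, 0.682500]

After 7 iteration(s), the approximation is c_7 = 0.672266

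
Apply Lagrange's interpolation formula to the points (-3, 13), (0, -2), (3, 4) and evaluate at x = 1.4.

Lagrange interpolation formula:
P(x) = Σ yᵢ × Lᵢ(x)
where Lᵢ(x) = Π_{j≠i} (x - xⱼ)/(xᵢ - xⱼ)

L_0(1.4) = (1.4 - 0)/(-3 - 0) × (1.4 - 3)/(-3 - 3) = -0.124444
L_1(1.4) = (1.4 - (-3))/(0 - (-3)) × (1.4 - 3)/(0 - 3) = 0.782222
L_2(1.4) = (1.4 - (-3))/(3 - (-3)) × (1.4 - 0)/(3 - 0) = 0.342222

P(1.4) = 13×L_0(1.4) + (-2)×L_1(1.4) + 4×L_2(1.4)
P(1.4) = -1.813333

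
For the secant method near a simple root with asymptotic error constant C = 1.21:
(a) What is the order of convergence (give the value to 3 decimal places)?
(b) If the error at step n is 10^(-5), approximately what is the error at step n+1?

(a) Secant method has superlinear convergence with order φ = (1+√5)/2 ≈ 1.618.
    This means |e_{n+1}| ≈ C|e_n|^1.618.

(b) With |e_n| = 10^(-5) and C = 1.21:
    |e_{n+1}| ≈ 1.21 × (10^(-5))^1.618 = 1.21 × 10^(-8.09)

(a) ≈ 1.618 (golden ratio); (b) |e_{n+1}| ≈ 9.831e-09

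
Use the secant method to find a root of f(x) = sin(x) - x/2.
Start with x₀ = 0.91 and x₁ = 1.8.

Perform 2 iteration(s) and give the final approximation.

f(x) = sin(x) - x/2
x₀ = 0.91, x₁ = 1.8

Secant formula: x_{n+1} = x_n - f(x_n)(x_n - x_{n-1})/(f(x_n) - f(x_{n-1}))

Iteration 1:
  f(0.910000) = 0.334504
  f(1.800000) = 0.073848
  x_2 = 1.800000 - 0.073848×(1.800000 - 0.910000)/(0.073848 - 0.334504)
       = 2.052150
Iteration 2:
  f(1.800000) = 0.073848
  f(2.052150) = -0.139706
  x_3 = 2.052150 - (-0.139706)×(2.052150 - 1.800000)/(-0.139706 - 0.073848)
       = 1.887194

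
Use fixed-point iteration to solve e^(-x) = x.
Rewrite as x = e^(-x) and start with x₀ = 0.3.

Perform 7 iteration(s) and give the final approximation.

Equation: e^(-x) = x
Fixed-point form: x = e^(-x)
x₀ = 0.3

x_1 = g(0.300000) = 0.740818
x_2 = g(0.740818) = 0.476724
x_3 = g(0.476724) = 0.620814
x_4 = g(0.620814) = 0.537507
x_5 = g(0.537507) = 0.584203
x_6 = g(0.584203) = 0.557550
x_7 = g(0.557550) = 0.572610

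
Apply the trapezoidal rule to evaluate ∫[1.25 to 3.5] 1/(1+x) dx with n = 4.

f(x) = 1/(1+x)
a = 1.25, b = 3.5, n = 4
h = (b - a)/n = 0.562500

Trapezoidal rule: (h/2)[f(x₀) + 2f(x₁) + 2f(x₂) + ... + f(xₙ)]

x_0 = 1.2500, f(x_0) = 0.444444, coefficient = 1
x_1 = 1.8125, f(x_1) = 0.355556, coefficient = 2
x_2 = 2.3750, f(x_2) = 0.296296, coefficient = 2
x_3 = 2.9375, f(x_3) = 0.253968, coefficient = 2
x_4 = 3.5000, f(x_4) = 0.222222, coefficient = 1

I ≈ (0.562500/2) × 2.478307 = 0.697024
Exact value: 0.693147
Error: 0.003877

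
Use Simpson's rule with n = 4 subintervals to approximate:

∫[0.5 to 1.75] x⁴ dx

f(x) = x⁴
a = 0.5, b = 1.75, n = 4
h = (b - a)/n = 0.312500

Simpson's rule: (h/3)[f(x₀) + 4f(x₁) + 2f(x₂) + ... + f(xₙ)]

x_0 = 0.5000, f(x_0) = 0.062500, coefficient = 1
x_1 = 0.8125, f(x_1) = 0.435806, coefficient = 4
x_2 = 1.1250, f(x_2) = 1.601807, coefficient = 2
x_3 = 1.4375, f(x_3) = 4.270035, coefficient = 4
x_4 = 1.7500, f(x_4) = 9.378906, coefficient = 1

I ≈ (0.312500/3) × 31.468384 = 3.277957
Exact value: 3.276367
Error: 0.001589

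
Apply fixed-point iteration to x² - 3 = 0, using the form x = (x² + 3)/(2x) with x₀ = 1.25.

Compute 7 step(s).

Equation: x² - 3 = 0
Fixed-point form: x = (x² + 3)/(2x)
x₀ = 1.25

x_1 = g(1.250000) = 1.825000
x_2 = g(1.825000) = 1.734418
x_3 = g(1.734418) = 1.732052
x_4 = g(1.732052) = 1.732051
x_5 = g(1.732051) = 1.732051
x_6 = g(1.732051) = 1.732051
x_7 = g(1.732051) = 1.732051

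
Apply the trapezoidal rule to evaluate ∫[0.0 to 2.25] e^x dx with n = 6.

f(x) = e^x
a = 0.0, b = 2.25, n = 6
h = (b - a)/n = 0.375000

Trapezoidal rule: (h/2)[f(x₀) + 2f(x₁) + 2f(x₂) + ... + f(xₙ)]

x_0 = 0.0000, f(x_0) = 1.000000, coefficient = 1
x_1 = 0.3750, f(x_1) = 1.454991, coefficient = 2
x_2 = 0.7500, f(x_2) = 2.117000, coefficient = 2
x_3 = 1.1250, f(x_3) = 3.080217, coefficient = 2
x_4 = 1.5000, f(x_4) = 4.481689, coefficient = 2
x_5 = 1.8750, f(x_5) = 6.520819, coefficient = 2
x_6 = 2.2500, f(x_6) = 9.487736, coefficient = 1

I ≈ (0.375000/2) × 45.797169 = 8.586969
Exact value: 8.487736
Error: 0.099233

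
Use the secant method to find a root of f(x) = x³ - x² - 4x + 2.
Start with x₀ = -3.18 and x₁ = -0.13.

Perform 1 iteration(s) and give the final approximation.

f(x) = x³ - x² - 4x + 2
x₀ = -3.18, x₁ = -0.13

Secant formula: x_{n+1} = x_n - f(x_n)(x_n - x_{n-1})/(f(x_n) - f(x_{n-1}))

Iteration 1:
  f(-3.180000) = -27.549832
  f(-0.130000) = 2.500903
  x_2 = -0.130000 - 2.500903×(-0.130000 - (-3.180000))/(2.500903 - (-27.549832))
       = -0.383829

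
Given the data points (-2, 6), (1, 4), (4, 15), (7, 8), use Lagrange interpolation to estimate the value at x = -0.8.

Lagrange interpolation formula:
P(x) = Σ yᵢ × Lᵢ(x)
where Lᵢ(x) = Π_{j≠i} (x - xⱼ)/(xᵢ - xⱼ)

L_0(-0.8) = (-0.8 - 1)/(-2 - 1) × (-0.8 - 4)/(-2 - 4) × (-0.8 - 7)/(-2 - 7) = 0.416000
L_1(-0.8) = (-0.8 - (-2))/(1 - (-2)) × (-0.8 - 4)/(1 - 4) × (-0.8 - 7)/(1 - 7) = 0.832000
L_2(-0.8) = (-0.8 - (-2))/(4 - (-2)) × (-0.8 - 1)/(4 - 1) × (-0.8 - 7)/(4 - 7) = -0.312000
L_3(-0.8) = (-0.8 - (-2))/(7 - (-2)) × (-0.8 - 1)/(7 - 1) × (-0.8 - 4)/(7 - 4) = 0.064000

P(-0.8) = 6×L_0(-0.8) + 4×L_1(-0.8) + 15×L_2(-0.8) + 8×L_3(-0.8)
P(-0.8) = 1.656000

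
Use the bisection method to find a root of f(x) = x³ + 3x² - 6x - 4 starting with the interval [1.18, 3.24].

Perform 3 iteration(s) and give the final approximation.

f(x) = x³ + 3x² - 6x - 4
Initial interval: [1.18, 3.24]

Iteration 1:
  c_1 = (1.180000 + 3.240000)/2 = 2.210000
  f(c_1) = f(2.210000) = 8.186161
  f(a) × f(c) < 0, new interval: [1.180000, 2.210000]
Iteration 2:
  c_2 = (1.180000 + 2.210000)/2 = 1.695000
  f(c_2) = f(1.695000) = -0.681148
  f(a) × f(c) ≥ 0, new interval: [1.695000, 2.210000]
Iteration 3:
  c_3 = (1.695000 + 2.210000)/2 = 1.952500
  f(c_3) = f(1.952500) = 3.165199
  f(a) × f(c) < 0, new interval: [1.695000, 1.952500]

After 3 iteration(s), the approximation is c_3 = 1.952500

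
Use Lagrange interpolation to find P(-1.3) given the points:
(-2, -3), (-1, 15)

Lagrange interpolation formula:
P(x) = Σ yᵢ × Lᵢ(x)
where Lᵢ(x) = Π_{j≠i} (x - xⱼ)/(xᵢ - xⱼ)

L_0(-1.3) = (-1.3 - (-1))/(-2 - (-1)) = 0.300000
L_1(-1.3) = (-1.3 - (-2))/(-1 - (-2)) = 0.700000

P(-1.3) = (-3)×L_0(-1.3) + 15×L_1(-1.3)
P(-1.3) = 9.600000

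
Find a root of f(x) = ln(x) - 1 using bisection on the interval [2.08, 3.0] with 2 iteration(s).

f(x) = ln(x) - 1
Initial interval: [2.08, 3.0]

Iteration 1:
  c_1 = (2.080000 + 3.000000)/2 = 2.540000
  f(c_1) = f(2.540000) = -0.067836
  f(a) × f(c) ≥ 0, new interval: [2.540000, 3.000000]
Iteration 2:
  c_2 = (2.540000 + 3.000000)/2 = 2.770000
  f(c_2) = f(2.770000) = 0.018847
  f(a) × f(c) < 0, new interval: [2.540000, 2.770000]

After 2 iteration(s), the approximation is c_2 = 2.770000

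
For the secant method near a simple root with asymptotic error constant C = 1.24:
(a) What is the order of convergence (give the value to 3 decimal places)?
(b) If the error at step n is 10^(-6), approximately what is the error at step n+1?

(a) Secant method has superlinear convergence with order φ = (1+√5)/2 ≈ 1.618.
    This means |e_{n+1}| ≈ C|e_n|^1.618.

(b) With |e_n| = 10^(-6) and C = 1.24:
    |e_{n+1}| ≈ 1.24 × (10^(-6))^1.618 = 1.24 × 10^(-9.71)

(a) ≈ 1.618 (golden ratio); (b) |e_{n+1}| ≈ 2.428e-10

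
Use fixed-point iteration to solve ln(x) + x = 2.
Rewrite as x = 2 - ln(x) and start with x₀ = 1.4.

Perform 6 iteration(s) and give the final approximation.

Equation: ln(x) + x = 2
Fixed-point form: x = 2 - ln(x)
x₀ = 1.4

x_1 = g(1.400000) = 1.663528
x_2 = g(1.663528) = 1.491059
x_3 = g(1.491059) = 1.600513
x_4 = g(1.600513) = 1.529676
x_5 = g(1.529676) = 1.574944
x_6 = g(1.574944) = 1.545780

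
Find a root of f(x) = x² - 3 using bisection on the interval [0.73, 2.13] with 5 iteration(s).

f(x) = x² - 3
Initial interval: [0.73, 2.13]

Iteration 1:
  c_1 = (0.730000 + 2.130000)/2 = 1.430000
  f(c_1) = f(1.430000) = -0.955100
  f(a) × f(c) ≥ 0, new interval: [1.430000, 2.130000]
Iteration 2:
  c_2 = (1.430000 + 2.130000)/2 = 1.780000
  f(c_2) = f(1.780000) = 0.168400
  f(a) × f(c) < 0, new interval: [1.430000, 1.780000]
Iteration 3:
  c_3 = (1.430000 + 1.780000)/2 = 1.605000
  f(c_3) = f(1.605000) = -0.423975
  f(a) × f(c) ≥ 0, new interval: [1.605000, 1.780000]
Iteration 4:
  c_4 = (1.605000 + 1.780000)/2 = 1.692500
  f(c_4) = f(1.692500) = -0.135444
  f(a) × f(c) ≥ 0, new interval: [1.692500, 1.780000]
Iteration 5:
  c_5 = (1.692500 + 1.780000)/2 = 1.736250
  f(c_5) = f(1.736250) = 0.014564
  f(a) × f(c) < 0, new interval: [1.692500, 1.736250]

After 5 iteration(s), the approximation is c_5 = 1.736250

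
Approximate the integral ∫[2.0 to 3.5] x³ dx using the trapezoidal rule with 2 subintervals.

f(x) = x³
a = 2.0, b = 3.5, n = 2
h = (b - a)/n = 0.750000

Trapezoidal rule: (h/2)[f(x₀) + 2f(x₁) + 2f(x₂) + ... + f(xₙ)]

x_0 = 2.0000, f(x_0) = 8.000000, coefficient = 1
x_1 = 2.7500, f(x_1) = 20.796875, coefficient = 2
x_2 = 3.5000, f(x_2) = 42.875000, coefficient = 1

I ≈ (0.750000/2) × 92.468750 = 34.675781
Exact value: 33.515625
Error: 1.160156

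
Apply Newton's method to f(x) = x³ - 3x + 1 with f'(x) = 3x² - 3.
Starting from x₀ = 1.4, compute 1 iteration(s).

f(x) = x³ - 3x + 1
f'(x) = 3x² - 3
x₀ = 1.4

Newton-Raphson formula: x_{n+1} = x_n - f(x_n)/f'(x_n)

Iteration 1:
  f(1.400000) = -0.456000
  f'(1.400000) = 2.880000
  x_1 = 1.400000 - (-0.456000)/2.880000 = 1.558333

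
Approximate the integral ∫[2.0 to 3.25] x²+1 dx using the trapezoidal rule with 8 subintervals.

f(x) = x²+1
a = 2.0, b = 3.25, n = 8
h = (b - a)/n = 0.156250

Trapezoidal rule: (h/2)[f(x₀) + 2f(x₁) + 2f(x₂) + ... + f(xₙ)]

x_0 = 2.0000, f(x_0) = 5.000000, coefficient = 1
x_1 = 2.1562, f(x_1) = 5.649414, coefficient = 2
x_2 = 2.3125, f(x_2) = 6.347656, coefficient = 2
x_3 = 2.4688, f(x_3) = 7.094727, coefficient = 2
x_4 = 2.6250, f(x_4) = 7.890625, coefficient = 2
x_5 = 2.7812, f(x_5) = 8.735352, coefficient = 2
x_6 = 2.9375, f(x_6) = 9.628906, coefficient = 2
x_7 = 3.0938, f(x_7) = 10.571289, coefficient = 2
x_8 = 3.2500, f(x_8) = 11.562500, coefficient = 1

I ≈ (0.156250/2) × 128.398438 = 10.031128
Exact value: 10.026042
Error: 0.005086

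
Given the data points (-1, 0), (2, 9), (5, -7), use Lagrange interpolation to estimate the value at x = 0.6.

Lagrange interpolation formula:
P(x) = Σ yᵢ × Lᵢ(x)
where Lᵢ(x) = Π_{j≠i} (x - xⱼ)/(xᵢ - xⱼ)

L_0(0.6) = (0.6 - 2)/(-1 - 2) × (0.6 - 5)/(-1 - 5) = 0.342222
L_1(0.6) = (0.6 - (-1))/(2 - (-1)) × (0.6 - 5)/(2 - 5) = 0.782222
L_2(0.6) = (0.6 - (-1))/(5 - (-1)) × (0.6 - 2)/(5 - 2) = -0.124444

P(0.6) = 0×L_0(0.6) + 9×L_1(0.6) + (-7)×L_2(0.6)
P(0.6) = 7.911111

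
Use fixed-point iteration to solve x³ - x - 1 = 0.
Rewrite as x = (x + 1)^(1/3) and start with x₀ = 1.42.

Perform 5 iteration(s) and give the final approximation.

Equation: x³ - x - 1 = 0
Fixed-point form: x = (x + 1)^(1/3)
x₀ = 1.42

x_1 = g(1.420000) = 1.342575
x_2 = g(1.342575) = 1.328101
x_3 = g(1.328101) = 1.325360
x_4 = g(1.325360) = 1.324840
x_5 = g(1.324840) = 1.324741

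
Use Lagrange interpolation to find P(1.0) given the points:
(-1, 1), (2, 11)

Lagrange interpolation formula:
P(x) = Σ yᵢ × Lᵢ(x)
where Lᵢ(x) = Π_{j≠i} (x - xⱼ)/(xᵢ - xⱼ)

L_0(1.0) = (1.0 - 2)/(-1 - 2) = 0.333333
L_1(1.0) = (1.0 - (-1))/(2 - (-1)) = 0.666667

P(1.0) = 1×L_0(1.0) + 11×L_1(1.0)
P(1.0) = 7.666667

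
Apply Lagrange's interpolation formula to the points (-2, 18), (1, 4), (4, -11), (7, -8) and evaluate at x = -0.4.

Lagrange interpolation formula:
P(x) = Σ yᵢ × Lᵢ(x)
where Lᵢ(x) = Π_{j≠i} (x - xⱼ)/(xᵢ - xⱼ)

L_0(-0.4) = (-0.4 - 1)/(-2 - 1) × (-0.4 - 4)/(-2 - 4) × (-0.4 - 7)/(-2 - 7) = 0.281383
L_1(-0.4) = (-0.4 - (-2))/(1 - (-2)) × (-0.4 - 4)/(1 - 4) × (-0.4 - 7)/(1 - 7) = 0.964741
L_2(-0.4) = (-0.4 - (-2))/(4 - (-2)) × (-0.4 - 1)/(4 - 1) × (-0.4 - 7)/(4 - 7) = -0.306963
L_3(-0.4) = (-0.4 - (-2))/(7 - (-2)) × (-0.4 - 1)/(7 - 1) × (-0.4 - 4)/(7 - 4) = 0.060840

P(-0.4) = 18×L_0(-0.4) + 4×L_1(-0.4) + (-11)×L_2(-0.4) + (-8)×L_3(-0.4)
P(-0.4) = 11.813728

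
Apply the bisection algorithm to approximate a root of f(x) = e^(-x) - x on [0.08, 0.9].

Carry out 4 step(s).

f(x) = e^(-x) - x
Initial interval: [0.08, 0.9]

Iteration 1:
  c_1 = (0.080000 + 0.900000)/2 = 0.490000
  f(c_1) = f(0.490000) = 0.122626
  f(a) × f(c) ≥ 0, new interval: [0.490000, 0.900000]
Iteration 2:
  c_2 = (0.490000 + 0.900000)/2 = 0.695000
  f(c_2) = f(0.695000) = -0.195926
  f(a) × f(c) < 0, new interval: [0.490000, 0.695000]
Iteration 3:
  c_3 = (0.490000 + 0.695000)/2 = 0.592500
  f(c_3) = f(0.592500) = -0.039557
  f(a) × f(c) < 0, new interval: [0.490000, 0.592500]
Iteration 4:
  c_4 = (0.490000 + 0.592500)/2 = 0.541250
  f(c_4) = f(0.541250) = 0.040770
  f(a) × f(c) ≥ 0, new interval: [0.541250, 0.592500]

After 4 iteration(s), the approximation is c_4 = 0.541250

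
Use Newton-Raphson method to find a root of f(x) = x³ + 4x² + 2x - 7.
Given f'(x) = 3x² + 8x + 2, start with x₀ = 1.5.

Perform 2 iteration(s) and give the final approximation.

f(x) = x³ + 4x² + 2x - 7
f'(x) = 3x² + 8x + 2
x₀ = 1.5

Newton-Raphson formula: x_{n+1} = x_n - f(x_n)/f'(x_n)

Iteration 1:
  f(1.500000) = 8.375000
  f'(1.500000) = 20.750000
  x_1 = 1.500000 - 8.375000/20.750000 = 1.096386
Iteration 2:
  f(1.096386) = 1.318939
  f'(1.096386) = 14.377268
  x_2 = 1.096386 - 1.318939/14.377268 = 1.004648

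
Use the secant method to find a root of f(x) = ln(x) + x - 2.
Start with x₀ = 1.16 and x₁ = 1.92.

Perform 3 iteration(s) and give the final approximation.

f(x) = ln(x) + x - 2
x₀ = 1.16, x₁ = 1.92

Secant formula: x_{n+1} = x_n - f(x_n)(x_n - x_{n-1})/(f(x_n) - f(x_{n-1}))

Iteration 1:
  f(1.160000) = -0.691580
  f(1.920000) = 0.572325
  x_2 = 1.920000 - 0.572325×(1.920000 - 1.160000)/(0.572325 - (-0.691580))
       = 1.575855
Iteration 2:
  f(1.920000) = 0.572325
  f(1.575855) = 0.030652
  x_3 = 1.575855 - 0.030652×(1.575855 - 1.920000)/(0.030652 - 0.572325)
       = 1.556380
Iteration 3:
  f(1.575855) = 0.030652
  f(1.556380) = -0.001257
  x_4 = 1.556380 - (-0.001257)×(1.556380 - 1.575855)/(-0.001257 - 0.030652)
       = 1.557147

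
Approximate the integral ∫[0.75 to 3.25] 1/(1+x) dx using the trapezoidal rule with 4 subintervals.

f(x) = 1/(1+x)
a = 0.75, b = 3.25, n = 4
h = (b - a)/n = 0.625000

Trapezoidal rule: (h/2)[f(x₀) + 2f(x₁) + 2f(x₂) + ... + f(xₙ)]

x_0 = 0.7500, f(x_0) = 0.571429, coefficient = 1
x_1 = 1.3750, f(x_1) = 0.421053, coefficient = 2
x_2 = 2.0000, f(x_2) = 0.333333, coefficient = 2
x_3 = 2.6250, f(x_3) = 0.275862, coefficient = 2
x_4 = 3.2500, f(x_4) = 0.235294, coefficient = 1

I ≈ (0.625000/2) × 2.867219 = 0.896006
Exact value: 0.887303
Error: 0.008703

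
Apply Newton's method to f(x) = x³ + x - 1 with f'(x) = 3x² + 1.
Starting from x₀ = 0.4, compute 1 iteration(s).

f(x) = x³ + x - 1
f'(x) = 3x² + 1
x₀ = 0.4

Newton-Raphson formula: x_{n+1} = x_n - f(x_n)/f'(x_n)

Iteration 1:
  f(0.400000) = -0.536000
  f'(0.400000) = 1.480000
  x_1 = 0.400000 - (-0.536000)/1.480000 = 0.762162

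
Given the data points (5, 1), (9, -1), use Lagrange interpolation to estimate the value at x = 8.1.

Lagrange interpolation formula:
P(x) = Σ yᵢ × Lᵢ(x)
where Lᵢ(x) = Π_{j≠i} (x - xⱼ)/(xᵢ - xⱼ)

L_0(8.1) = (8.1 - 9)/(5 - 9) = 0.225000
L_1(8.1) = (8.1 - 5)/(9 - 5) = 0.775000

P(8.1) = 1×L_0(8.1) + (-1)×L_1(8.1)
P(8.1) = -0.550000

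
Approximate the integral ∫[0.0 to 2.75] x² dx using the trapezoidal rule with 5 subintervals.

f(x) = x²
a = 0.0, b = 2.75, n = 5
h = (b - a)/n = 0.550000

Trapezoidal rule: (h/2)[f(x₀) + 2f(x₁) + 2f(x₂) + ... + f(xₙ)]

x_0 = 0.0000, f(x_0) = 0.000000, coefficient = 1
x_1 = 0.5500, f(x_1) = 0.302500, coefficient = 2
x_2 = 1.1000, f(x_2) = 1.210000, coefficient = 2
x_3 = 1.6500, f(x_3) = 2.722500, coefficient = 2
x_4 = 2.2000, f(x_4) = 4.840000, coefficient = 2
x_5 = 2.7500, f(x_5) = 7.562500, coefficient = 1

I ≈ (0.550000/2) × 25.712500 = 7.070938
Exact value: 6.932292
Error: 0.138646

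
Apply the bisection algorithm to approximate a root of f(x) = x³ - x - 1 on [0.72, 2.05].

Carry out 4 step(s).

f(x) = x³ - x - 1
Initial interval: [0.72, 2.05]

Iteration 1:
  c_1 = (0.720000 + 2.050000)/2 = 1.385000
  f(c_1) = f(1.385000) = 0.271742
  f(a) × f(c) < 0, new interval: [0.720000, 1.385000]
Iteration 2:
  c_2 = (0.720000 + 1.385000)/2 = 1.052500
  f(c_2) = f(1.052500) = -0.886587
  f(a) × f(c) ≥ 0, new interval: [1.052500, 1.385000]
Iteration 3:
  c_3 = (1.052500 + 1.385000)/2 = 1.218750
  f(c_3) = f(1.218750) = -0.408478
  f(a) × f(c) ≥ 0, new interval: [1.218750, 1.385000]
Iteration 4:
  c_4 = (1.218750 + 1.385000)/2 = 1.301875
  f(c_4) = f(1.301875) = -0.095355
  f(a) × f(c) ≥ 0, new interval: [1.301875, 1.385000]

After 4 iteration(s), the approximation is c_4 = 1.301875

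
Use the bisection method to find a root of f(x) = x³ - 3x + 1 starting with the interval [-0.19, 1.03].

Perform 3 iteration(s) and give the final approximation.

f(x) = x³ - 3x + 1
Initial interval: [-0.19, 1.03]

Iteration 1:
  c_1 = (-0.190000 + 1.030000)/2 = 0.420000
  f(c_1) = f(0.420000) = -0.185912
  f(a) × f(c) < 0, new interval: [-0.190000, 0.420000]
Iteration 2:
  c_2 = (-0.190000 + 0.420000)/2 = 0.115000
  f(c_2) = f(0.115000) = 0.656521
  f(a) × f(c) ≥ 0, new interval: [0.115000, 0.420000]
Iteration 3:
  c_3 = (0.115000 + 0.420000)/2 = 0.267500
  f(c_3) = f(0.267500) = 0.216641
  f(a) × f(c) ≥ 0, new interval: [0.267500, 0.420000]

After 3 iteration(s), the approximation is c_3 = 0.267500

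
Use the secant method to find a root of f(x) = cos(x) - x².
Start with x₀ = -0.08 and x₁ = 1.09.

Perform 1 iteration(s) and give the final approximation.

f(x) = cos(x) - x²
x₀ = -0.08, x₁ = 1.09

Secant formula: x_{n+1} = x_n - f(x_n)(x_n - x_{n-1})/(f(x_n) - f(x_{n-1}))

Iteration 1:
  f(-0.080000) = 0.990402
  f(1.090000) = -0.725615
  x_2 = 1.090000 - (-0.725615)×(1.090000 - (-0.080000))/(-0.725615 - 0.990402)
       = 0.595267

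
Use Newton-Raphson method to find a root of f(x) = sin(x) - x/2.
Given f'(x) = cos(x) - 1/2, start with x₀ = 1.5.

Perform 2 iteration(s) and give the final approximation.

f(x) = sin(x) - x/2
f'(x) = cos(x) - 1/2
x₀ = 1.5

Newton-Raphson formula: x_{n+1} = x_n - f(x_n)/f'(x_n)

Iteration 1:
  f(1.500000) = 0.247495
  f'(1.500000) = -0.429263
  x_1 = 1.500000 - 0.247495/(-0.429263) = 2.076558
Iteration 2:
  f(2.076558) = -0.163473
  f'(2.076558) = -0.984474
  x_2 = 2.076558 - (-0.163473)/(-0.984474) = 1.910507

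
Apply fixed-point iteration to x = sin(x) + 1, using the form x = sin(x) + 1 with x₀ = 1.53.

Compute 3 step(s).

Equation: x = sin(x) + 1
Fixed-point form: x = sin(x) + 1
x₀ = 1.53

x_1 = g(1.530000) = 1.999168
x_2 = g(1.999168) = 1.909643
x_3 = g(1.909643) = 1.943139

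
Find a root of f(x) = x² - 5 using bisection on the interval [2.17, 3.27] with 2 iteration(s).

f(x) = x² - 5
Initial interval: [2.17, 3.27]

Iteration 1:
  c_1 = (2.170000 + 3.270000)/2 = 2.720000
  f(c_1) = f(2.720000) = 2.398400
  f(a) × f(c) < 0, new interval: [2.170000, 2.720000]
Iteration 2:
  c_2 = (2.170000 + 2.720000)/2 = 2.445000
  f(c_2) = f(2.445000) = 0.978025
  f(a) × f(c) < 0, new interval: [2.170000, 2.445000]

After 2 iteration(s), the approximation is c_2 = 2.445000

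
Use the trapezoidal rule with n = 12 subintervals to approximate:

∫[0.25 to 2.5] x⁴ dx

f(x) = x⁴
a = 0.25, b = 2.5, n = 12
h = (b - a)/n = 0.187500

Trapezoidal rule: (h/2)[f(x₀) + 2f(x₁) + 2f(x₂) + ... + f(xₙ)]

x_0 = 0.2500, f(x_0) = 0.003906, coefficient = 1
x_1 = 0.4375, f(x_1) = 0.036636, coefficient = 2
x_2 = 0.6250, f(x_2) = 0.152588, coefficient = 2
x_3 = 0.8125, f(x_3) = 0.435806, coefficient = 2
x_4 = 1.0000, f(x_4) = 1.000000, coefficient = 2
x_5 = 1.1875, f(x_5) = 1.988541, coefficient = 2
x_6 = 1.3750, f(x_6) = 3.574463, coefficient = 2
x_7 = 1.5625, f(x_7) = 5.960464, coefficient = 2
x_8 = 1.7500, f(x_8) = 9.378906, coefficient = 2
x_9 = 1.9375, f(x_9) = 14.091812, coefficient = 2
x_10 = 2.1250, f(x_10) = 20.390869, coefficient = 2
x_11 = 2.3125, f(x_11) = 28.597427, coefficient = 2
x_12 = 2.5000, f(x_12) = 39.062500, coefficient = 1

I ≈ (0.187500/2) × 210.281433 = 19.713884
Exact value: 19.531055
Error: 0.182830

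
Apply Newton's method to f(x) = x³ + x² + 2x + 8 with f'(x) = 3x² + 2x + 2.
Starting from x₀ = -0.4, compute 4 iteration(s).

f(x) = x³ + x² + 2x + 8
f'(x) = 3x² + 2x + 2
x₀ = -0.4

Newton-Raphson formula: x_{n+1} = x_n - f(x_n)/f'(x_n)

Iteration 1:
  f(-0.400000) = 7.296000
  f'(-0.400000) = 1.680000
  x_1 = -0.400000 - 7.296000/1.680000 = -4.742857
Iteration 2:
  f(-4.742857) = -85.680140
  f'(-4.742857) = 59.998367
  x_2 = -4.742857 - (-85.680140)/59.998367 = -3.314816
Iteration 3:
  f(-3.314816) = -24.064841
  f'(-3.314816) = 28.334382
  x_3 = -3.314816 - (-24.064841)/28.334382 = -2.465500
Iteration 4:
  f(-2.465500) = -5.839322
  f'(-2.465500) = 15.305072
  x_4 = -2.465500 - (-5.839322)/15.305072 = -2.083972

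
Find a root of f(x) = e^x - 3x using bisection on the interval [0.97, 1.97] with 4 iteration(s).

f(x) = e^x - 3x
Initial interval: [0.97, 1.97]

Iteration 1:
  c_1 = (0.970000 + 1.970000)/2 = 1.470000
  f(c_1) = f(1.470000) = -0.060765
  f(a) × f(c) ≥ 0, new interval: [1.470000, 1.970000]
Iteration 2:
  c_2 = (1.470000 + 1.970000)/2 = 1.720000
  f(c_2) = f(1.720000) = 0.424528
  f(a) × f(c) < 0, new interval: [1.470000, 1.720000]
Iteration 3:
  c_3 = (1.470000 + 1.720000)/2 = 1.595000
  f(c_3) = f(1.595000) = 0.143329
  f(a) × f(c) < 0, new interval: [1.470000, 1.595000]
Iteration 4:
  c_4 = (1.470000 + 1.595000)/2 = 1.532500
  f(c_4) = f(1.532500) = 0.032237
  f(a) × f(c) < 0, new interval: [1.470000, 1.532500]

After 4 iteration(s), the approximation is c_4 = 1.532500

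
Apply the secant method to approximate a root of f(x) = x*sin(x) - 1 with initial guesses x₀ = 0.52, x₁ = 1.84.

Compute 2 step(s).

f(x) = x*sin(x) - 1
x₀ = 0.52, x₁ = 1.84

Secant formula: x_{n+1} = x_n - f(x_n)(x_n - x_{n-1})/(f(x_n) - f(x_{n-1}))

Iteration 1:
  f(0.520000) = -0.741622
  f(1.840000) = 0.773729
  x_2 = 1.840000 - 0.773729×(1.840000 - 0.520000)/(0.773729 - (-0.741622))
       = 1.166016
Iteration 2:
  f(1.840000) = 0.773729
  f(1.166016) = 0.071789
  x_3 = 1.166016 - 0.071789×(1.166016 - 1.840000)/(0.071789 - 0.773729)
       = 1.097086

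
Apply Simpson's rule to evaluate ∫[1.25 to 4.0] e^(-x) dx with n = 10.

f(x) = e^(-x)
a = 1.25, b = 4.0, n = 10
h = (b - a)/n = 0.275000

Simpson's rule: (h/3)[f(x₀) + 4f(x₁) + 2f(x₂) + ... + f(xₙ)]

x_0 = 1.2500, f(x_0) = 0.286505, coefficient = 1
x_1 = 1.5250, f(x_1) = 0.217621, coefficient = 4
x_2 = 1.8000, f(x_2) = 0.165299, coefficient = 2
x_3 = 2.0750, f(x_3) = 0.125556, coefficient = 4
x_4 = 2.3500, f(x_4) = 0.095369, coefficient = 2
x_5 = 2.6250, f(x_5) = 0.072440, coefficient = 4
x_6 = 2.9000, f(x_6) = 0.055023, coefficient = 2
x_7 = 3.1750, f(x_7) = 0.041794, coefficient = 4
x_8 = 3.4500, f(x_8) = 0.031746, coefficient = 2
x_9 = 3.7250, f(x_9) = 0.024113, coefficient = 4
x_10 = 4.0000, f(x_10) = 0.018316, coefficient = 1

I ≈ (0.275000/3) × 2.925792 = 0.268198
Exact value: 0.268189
Error: 0.000008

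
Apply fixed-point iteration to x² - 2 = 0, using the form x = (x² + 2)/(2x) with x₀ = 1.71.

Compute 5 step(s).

Equation: x² - 2 = 0
Fixed-point form: x = (x² + 2)/(2x)
x₀ = 1.71

x_1 = g(1.710000) = 1.439795
x_2 = g(1.439795) = 1.414441
x_3 = g(1.414441) = 1.414214
x_4 = g(1.414214) = 1.414214
x_5 = g(1.414214) = 1.414214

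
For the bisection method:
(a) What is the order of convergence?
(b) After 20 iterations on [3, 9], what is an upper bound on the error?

(a) Bisection has linear (order 1) convergence; the error is halved each step.

(b) Error bound = (b-a)/2^n = (9 - 3)/2^{20}
    = 6/2^{20}

(a) 1 (linear); (b) error ≤ 5.72e-06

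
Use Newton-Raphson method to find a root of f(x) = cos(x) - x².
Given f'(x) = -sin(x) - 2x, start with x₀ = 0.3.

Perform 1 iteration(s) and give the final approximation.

f(x) = cos(x) - x²
f'(x) = -sin(x) - 2x
x₀ = 0.3

Newton-Raphson formula: x_{n+1} = x_n - f(x_n)/f'(x_n)

Iteration 1:
  f(0.300000) = 0.865336
  f'(0.300000) = -0.895520
  x_1 = 0.300000 - 0.865336/(-0.895520) = 1.266295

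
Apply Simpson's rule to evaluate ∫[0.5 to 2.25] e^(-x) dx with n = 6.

f(x) = e^(-x)
a = 0.5, b = 2.25, n = 6
h = (b - a)/n = 0.291667

Simpson's rule: (h/3)[f(x₀) + 4f(x₁) + 2f(x₂) + ... + f(xₙ)]

x_0 = 0.5000, f(x_0) = 0.606531, coefficient = 1
x_1 = 0.7917, f(x_1) = 0.453089, coefficient = 4
x_2 = 1.0833, f(x_2) = 0.338465, coefficient = 2
x_3 = 1.3750, f(x_3) = 0.252840, coefficient = 4
x_4 = 1.6667, f(x_4) = 0.188876, coefficient = 2
x_5 = 1.9583, f(x_5) = 0.141093, coefficient = 4
x_6 = 2.2500, f(x_6) = 0.105399, coefficient = 1

I ≈ (0.291667/3) × 5.154700 = 0.501151
Exact value: 0.501131
Error: 0.000020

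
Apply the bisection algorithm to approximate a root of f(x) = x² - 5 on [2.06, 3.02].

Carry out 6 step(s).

f(x) = x² - 5
Initial interval: [2.06, 3.02]

Iteration 1:
  c_1 = (2.060000 + 3.020000)/2 = 2.540000
  f(c_1) = f(2.540000) = 1.451600
  f(a) × f(c) < 0, new interval: [2.060000, 2.540000]
Iteration 2:
  c_2 = (2.060000 + 2.540000)/2 = 2.300000
  f(c_2) = f(2.300000) = 0.290000
  f(a) × f(c) < 0, new interval: [2.060000, 2.300000]
Iteration 3:
  c_3 = (2.060000 + 2.300000)/2 = 2.180000
  f(c_3) = f(2.180000) = -0.247600
  f(a) × f(c) ≥ 0, new interval: [2.180000, 2.300000]
Iteration 4:
  c_4 = (2.180000 + 2.300000)/2 = 2.240000
  f(c_4) = f(2.240000) = 0.017600
  f(a) × f(c) < 0, new interval: [2.180000, 2.240000]
Iteration 5:
  c_5 = (2.180000 + 2.240000)/2 = 2.210000
  f(c_5) = f(2.210000) = -0.115900
  f(a) × f(c) ≥ 0, new interval: [2.210000, 2.240000]
Iteration 6:
  c_6 = (2.210000 + 2.240000)/2 = 2.225000
  f(c_6) = f(2.225000) = -0.049375
  f(a) × f(c) ≥ 0, new interval: [2.225000, 2.240000]

After 6 iteration(s), the approximation is c_6 = 2.225000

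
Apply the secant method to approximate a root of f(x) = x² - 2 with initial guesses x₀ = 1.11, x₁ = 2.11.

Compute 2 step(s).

f(x) = x² - 2
x₀ = 1.11, x₁ = 2.11

Secant formula: x_{n+1} = x_n - f(x_n)(x_n - x_{n-1})/(f(x_n) - f(x_{n-1}))

Iteration 1:
  f(1.110000) = -0.767900
  f(2.110000) = 2.452100
  x_2 = 2.110000 - 2.452100×(2.110000 - 1.110000)/(2.452100 - (-0.767900))
       = 1.348478
Iteration 2:
  f(2.110000) = 2.452100
  f(1.348478) = -0.181606
  x_3 = 1.348478 - (-0.181606)×(1.348478 - 2.110000)/(-0.181606 - 2.452100)
       = 1.400989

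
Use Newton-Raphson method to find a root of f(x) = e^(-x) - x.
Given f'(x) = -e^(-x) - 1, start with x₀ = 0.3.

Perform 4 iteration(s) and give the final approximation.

f(x) = e^(-x) - x
f'(x) = -e^(-x) - 1
x₀ = 0.3

Newton-Raphson formula: x_{n+1} = x_n - f(x_n)/f'(x_n)

Iteration 1:
  f(0.300000) = 0.440818
  f'(0.300000) = -1.740818
  x_1 = 0.300000 - 0.440818/(-1.740818) = 0.553225
Iteration 2:
  f(0.553225) = 0.021868
  f'(0.553225) = -1.575092
  x_2 = 0.553225 - 0.021868/(-1.575092) = 0.567108
Iteration 3:
  f(0.567108) = 0.000055
  f'(0.567108) = -1.567163
  x_3 = 0.567108 - 0.000055/(-1.567163) = 0.567143
Iteration 4:
  f(0.567143) = 0.000000
  f'(0.567143) = -1.567143
  x_4 = 0.567143 - 0.000000/(-1.567143) = 0.567143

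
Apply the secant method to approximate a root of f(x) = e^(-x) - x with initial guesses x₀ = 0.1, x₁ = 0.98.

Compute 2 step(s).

f(x) = e^(-x) - x
x₀ = 0.1, x₁ = 0.98

Secant formula: x_{n+1} = x_n - f(x_n)(x_n - x_{n-1})/(f(x_n) - f(x_{n-1}))

Iteration 1:
  f(0.100000) = 0.804837
  f(0.980000) = -0.604689
  x_2 = 0.980000 - (-0.604689)×(0.980000 - 0.100000)/(-0.604689 - 0.804837)
       = 0.602479
Iteration 2:
  f(0.980000) = -0.604689
  f(0.602479) = -0.055026
  x_3 = 0.602479 - (-0.055026)×(0.602479 - 0.980000)/(-0.055026 - (-0.604689))
       = 0.564686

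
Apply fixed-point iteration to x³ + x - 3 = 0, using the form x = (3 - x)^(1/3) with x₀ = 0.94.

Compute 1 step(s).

Equation: x³ + x - 3 = 0
Fixed-point form: x = (3 - x)^(1/3)
x₀ = 0.94

x_1 = g(0.940000) = 1.272396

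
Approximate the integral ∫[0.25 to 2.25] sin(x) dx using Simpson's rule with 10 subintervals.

f(x) = sin(x)
a = 0.25, b = 2.25, n = 10
h = (b - a)/n = 0.200000

Simpson's rule: (h/3)[f(x₀) + 4f(x₁) + 2f(x₂) + ... + f(xₙ)]

x_0 = 0.2500, f(x_0) = 0.247404, coefficient = 1
x_1 = 0.4500, f(x_1) = 0.434966, coefficient = 4
x_2 = 0.6500, f(x_2) = 0.605186, coefficient = 2
x_3 = 0.8500, f(x_3) = 0.751280, coefficient = 4
x_4 = 1.0500, f(x_4) = 0.867423, coefficient = 2
x_5 = 1.2500, f(x_5) = 0.948985, coefficient = 4
x_6 = 1.4500, f(x_6) = 0.992713, coefficient = 2
x_7 = 1.6500, f(x_7) = 0.996865, coefficient = 4
x_8 = 1.8500, f(x_8) = 0.961275, coefficient = 2
x_9 = 2.0500, f(x_9) = 0.887362, coefficient = 4
x_10 = 2.2500, f(x_10) = 0.778073, coefficient = 1

I ≈ (0.200000/3) × 23.956505 = 1.597100
Exact value: 1.597086
Error: 0.000014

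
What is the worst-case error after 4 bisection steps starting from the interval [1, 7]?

Bisection error bound: |error| ≤ (b-a)/2^n
|error| ≤ (7 - 1)/2^4 = 6/2^4
|error| ≤ 0.3750000000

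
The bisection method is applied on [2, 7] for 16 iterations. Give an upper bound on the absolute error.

Bisection error bound: |error| ≤ (b-a)/2^n
|error| ≤ (7 - 2)/2^16 = 5/2^16
|error| ≤ 0.0000762939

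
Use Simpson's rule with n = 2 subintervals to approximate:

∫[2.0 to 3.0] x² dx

f(x) = x²
a = 2.0, b = 3.0, n = 2
h = (b - a)/n = 0.500000

Simpson's rule: (h/3)[f(x₀) + 4f(x₁) + 2f(x₂) + ... + f(xₙ)]

x_0 = 2.0000, f(x_0) = 4.000000, coefficient = 1
x_1 = 2.5000, f(x_1) = 6.250000, coefficient = 4
x_2 = 3.0000, f(x_2) = 9.000000, coefficient = 1

I ≈ (0.500000/3) × 38.000000 = 6.333333
Exact value: 6.333333
Error: 0.000000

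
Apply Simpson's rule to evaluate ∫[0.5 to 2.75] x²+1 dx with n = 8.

f(x) = x²+1
a = 0.5, b = 2.75, n = 8
h = (b - a)/n = 0.281250

Simpson's rule: (h/3)[f(x₀) + 4f(x₁) + 2f(x₂) + ... + f(xₙ)]

x_0 = 0.5000, f(x_0) = 1.250000, coefficient = 1
x_1 = 0.7812, f(x_1) = 1.610352, coefficient = 4
x_2 = 1.0625, f(x_2) = 2.128906, coefficient = 2
x_3 = 1.3438, f(x_3) = 2.805664, coefficient = 4
x_4 = 1.6250, f(x_4) = 3.640625, coefficient = 2
x_5 = 1.9062, f(x_5) = 4.633789, coefficient = 4
x_6 = 2.1875, f(x_6) = 5.785156, coefficient = 2
x_7 = 2.4688, f(x_7) = 7.094727, coefficient = 4
x_8 = 2.7500, f(x_8) = 8.562500, coefficient = 1

I ≈ (0.281250/3) × 97.500000 = 9.140625
Exact value: 9.140625
Error: 0.000000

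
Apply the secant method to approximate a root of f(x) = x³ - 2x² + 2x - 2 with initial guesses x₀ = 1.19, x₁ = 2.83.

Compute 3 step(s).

f(x) = x³ - 2x² + 2x - 2
x₀ = 1.19, x₁ = 2.83

Secant formula: x_{n+1} = x_n - f(x_n)(x_n - x_{n-1})/(f(x_n) - f(x_{n-1}))

Iteration 1:
  f(1.190000) = -0.767041
  f(2.830000) = 10.307387
  x_2 = 2.830000 - 10.307387×(2.830000 - 1.190000)/(10.307387 - (-0.767041))
       = 1.303590
Iteration 2:
  f(2.830000) = 10.307387
  f(1.303590) = -0.576262
  x_3 = 1.303590 - (-0.576262)×(1.303590 - 2.830000)/(-0.576262 - 10.307387)
       = 1.384410
Iteration 3:
  f(1.303590) = -0.576262
  f(1.384410) = -0.411015
  x_4 = 1.384410 - (-0.411015)×(1.384410 - 1.303590)/(-0.411015 - (-0.576262))
       = 1.585430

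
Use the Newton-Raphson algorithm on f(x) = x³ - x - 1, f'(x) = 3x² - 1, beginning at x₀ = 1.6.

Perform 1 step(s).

f(x) = x³ - x - 1
f'(x) = 3x² - 1
x₀ = 1.6

Newton-Raphson formula: x_{n+1} = x_n - f(x_n)/f'(x_n)

Iteration 1:
  f(1.600000) = 1.496000
  f'(1.600000) = 6.680000
  x_1 = 1.600000 - 1.496000/6.680000 = 1.376048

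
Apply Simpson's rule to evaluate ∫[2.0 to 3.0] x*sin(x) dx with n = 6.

f(x) = x*sin(x)
a = 2.0, b = 3.0, n = 6
h = (b - a)/n = 0.166667

Simpson's rule: (h/3)[f(x₀) + 4f(x₁) + 2f(x₂) + ... + f(xₙ)]

x_0 = 2.0000, f(x_0) = 1.818595, coefficient = 1
x_1 = 2.1667, f(x_1) = 1.793264, coefficient = 4
x_2 = 2.3333, f(x_2) = 1.687200, coefficient = 2
x_3 = 2.5000, f(x_3) = 1.496180, coefficient = 4
x_4 = 2.6667, f(x_4) = 1.219394, coefficient = 2
x_5 = 2.8333, f(x_5) = 0.859635, coefficient = 4
x_6 = 3.0000, f(x_6) = 0.423360, coefficient = 1

I ≈ (0.166667/3) × 24.651459 = 1.369526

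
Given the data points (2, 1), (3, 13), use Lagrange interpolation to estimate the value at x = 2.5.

Lagrange interpolation formula:
P(x) = Σ yᵢ × Lᵢ(x)
where Lᵢ(x) = Π_{j≠i} (x - xⱼ)/(xᵢ - xⱼ)

L_0(2.5) = (2.5 - 3)/(2 - 3) = 0.500000
L_1(2.5) = (2.5 - 2)/(3 - 2) = 0.500000

P(2.5) = 1×L_0(2.5) + 13×L_1(2.5)
P(2.5) = 7.000000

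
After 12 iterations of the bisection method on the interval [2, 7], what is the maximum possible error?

Bisection error bound: |error| ≤ (b-a)/2^n
|error| ≤ (7 - 2)/2^12 = 5/2^12
|error| ≤ 0.0012207031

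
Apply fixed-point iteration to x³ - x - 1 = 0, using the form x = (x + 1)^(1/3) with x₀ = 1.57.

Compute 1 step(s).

Equation: x³ - x - 1 = 0
Fixed-point form: x = (x + 1)^(1/3)
x₀ = 1.57

x_1 = g(1.570000) = 1.369760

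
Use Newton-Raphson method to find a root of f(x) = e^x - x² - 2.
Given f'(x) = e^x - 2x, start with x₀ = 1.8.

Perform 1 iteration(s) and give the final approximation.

f(x) = e^x - x² - 2
f'(x) = e^x - 2x
x₀ = 1.8

Newton-Raphson formula: x_{n+1} = x_n - f(x_n)/f'(x_n)

Iteration 1:
  f(1.800000) = 0.809647
  f'(1.800000) = 2.449647
  x_1 = 1.800000 - 0.809647/2.449647 = 1.469484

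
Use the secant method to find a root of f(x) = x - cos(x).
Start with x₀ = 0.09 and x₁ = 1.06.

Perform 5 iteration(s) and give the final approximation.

f(x) = x - cos(x)
x₀ = 0.09, x₁ = 1.06

Secant formula: x_{n+1} = x_n - f(x_n)(x_n - x_{n-1})/(f(x_n) - f(x_{n-1}))

Iteration 1:
  f(0.090000) = -0.905953
  f(1.060000) = 0.571128
  x_2 = 1.060000 - 0.571128×(1.060000 - 0.090000)/(0.571128 - (-0.905953))
       = 0.684940
Iteration 2:
  f(1.060000) = 0.571128
  f(0.684940) = -0.089517
  x_3 = 0.684940 - (-0.089517)×(0.684940 - 1.060000)/(-0.089517 - 0.571128)
       = 0.735760
Iteration 3:
  f(0.684940) = -0.089517
  f(0.735760) = -0.005560
  x_4 = 0.735760 - (-0.005560)×(0.735760 - 0.684940)/(-0.005560 - (-0.089517))
       = 0.739126
Iteration 4:
  f(0.735760) = -0.005560
  f(0.739126) = 0.000069
  x_5 = 0.739126 - 0.000069×(0.739126 - 0.735760)/(0.000069 - (-0.005560))
       = 0.739085
Iteration 5:
  f(0.739126) = 0.000069
  f(0.739085) = 0.000000
  x_6 = 0.739085 - 0.000000×(0.739085 - 0.739126)/(0.000000 - 0.000069)
       = 0.739085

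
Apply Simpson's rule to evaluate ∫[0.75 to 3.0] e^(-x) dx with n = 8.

f(x) = e^(-x)
a = 0.75, b = 3.0, n = 8
h = (b - a)/n = 0.281250

Simpson's rule: (h/3)[f(x₀) + 4f(x₁) + 2f(x₂) + ... + f(xₙ)]

x_0 = 0.7500, f(x_0) = 0.472367, coefficient = 1
x_1 = 1.0312, f(x_1) = 0.356561, coefficient = 4
x_2 = 1.3125, f(x_2) = 0.269146, coefficient = 2
x_3 = 1.5938, f(x_3) = 0.203162, coefficient = 4
x_4 = 1.8750, f(x_4) = 0.153355, coefficient = 2
x_5 = 2.1562, f(x_5) = 0.115758, coefficient = 4
x_6 = 2.4375, f(x_6) = 0.087379, coefficient = 2
x_7 = 2.7188, f(x_7) = 0.065957, coefficient = 4
x_8 = 3.0000, f(x_8) = 0.049787, coefficient = 1

I ≈ (0.281250/3) × 4.507670 = 0.422594
Exact value: 0.422579
Error: 0.000015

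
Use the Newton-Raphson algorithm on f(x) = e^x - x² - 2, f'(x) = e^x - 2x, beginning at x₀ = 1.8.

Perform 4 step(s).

f(x) = e^x - x² - 2
f'(x) = e^x - 2x
x₀ = 1.8

Newton-Raphson formula: x_{n+1} = x_n - f(x_n)/f'(x_n)

Iteration 1:
  f(1.800000) = 0.809647
  f'(1.800000) = 2.449647
  x_1 = 1.800000 - 0.809647/2.449647 = 1.469484
Iteration 2:
  f(1.469484) = 0.187608
  f'(1.469484) = 1.408024
  x_2 = 1.469484 - 0.187608/1.408024 = 1.336242
Iteration 3:
  f(1.336242) = 0.019175
  f'(1.336242) = 1.132234
  x_3 = 1.336242 - 0.019175/1.132234 = 1.319306
Iteration 4:
  f(1.319306) = 0.000256
  f'(1.319306) = 1.102212
  x_4 = 1.319306 - 0.000256/1.102212 = 1.319074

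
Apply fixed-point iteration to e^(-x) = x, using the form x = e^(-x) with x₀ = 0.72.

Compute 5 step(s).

Equation: e^(-x) = x
Fixed-point form: x = e^(-x)
x₀ = 0.72

x_1 = g(0.720000) = 0.486752
x_2 = g(0.486752) = 0.614619
x_3 = g(0.614619) = 0.540847
x_4 = g(0.540847) = 0.582255
x_5 = g(0.582255) = 0.558637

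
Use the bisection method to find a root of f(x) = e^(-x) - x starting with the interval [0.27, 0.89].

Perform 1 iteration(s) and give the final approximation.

f(x) = e^(-x) - x
Initial interval: [0.27, 0.89]

Iteration 1:
  c_1 = (0.270000 + 0.890000)/2 = 0.580000
  f(c_1) = f(0.580000) = -0.020102
  f(a) × f(c) < 0, new interval: [0.270000, 0.580000]

After 1 iteration(s), the approximation is c_1 = 0.580000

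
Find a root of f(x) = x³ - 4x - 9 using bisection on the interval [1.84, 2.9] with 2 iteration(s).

f(x) = x³ - 4x - 9
Initial interval: [1.84, 2.9]

Iteration 1:
  c_1 = (1.840000 + 2.900000)/2 = 2.370000
  f(c_1) = f(2.370000) = -5.167947
  f(a) × f(c) ≥ 0, new interval: [2.370000, 2.900000]
Iteration 2:
  c_2 = (2.370000 + 2.900000)/2 = 2.635000
  f(c_2) = f(2.635000) = -1.244602
  f(a) × f(c) ≥ 0, new interval: [2.635000, 2.900000]

After 2 iteration(s), the approximation is c_2 = 2.635000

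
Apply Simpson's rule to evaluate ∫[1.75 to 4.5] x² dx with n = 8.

f(x) = x²
a = 1.75, b = 4.5, n = 8
h = (b - a)/n = 0.343750

Simpson's rule: (h/3)[f(x₀) + 4f(x₁) + 2f(x₂) + ... + f(xₙ)]

x_0 = 1.7500, f(x_0) = 3.062500, coefficient = 1
x_1 = 2.0938, f(x_1) = 4.383789, coefficient = 4
x_2 = 2.4375, f(x_2) = 5.941406, coefficient = 2
x_3 = 2.7812, f(x_3) = 7.735352, coefficient = 4
x_4 = 3.1250, f(x_4) = 9.765625, coefficient = 2
x_5 = 3.4688, f(x_5) = 12.032227, coefficient = 4
x_6 = 3.8125, f(x_6) = 14.535156, coefficient = 2
x_7 = 4.1562, f(x_7) = 17.274414, coefficient = 4
x_8 = 4.5000, f(x_8) = 20.250000, coefficient = 1

I ≈ (0.343750/3) × 249.500000 = 28.588542
Exact value: 28.588542
Error: 0.000000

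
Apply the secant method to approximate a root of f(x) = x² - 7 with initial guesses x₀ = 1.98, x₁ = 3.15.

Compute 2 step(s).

f(x) = x² - 7
x₀ = 1.98, x₁ = 3.15

Secant formula: x_{n+1} = x_n - f(x_n)(x_n - x_{n-1})/(f(x_n) - f(x_{n-1}))

Iteration 1:
  f(1.980000) = -3.079600
  f(3.150000) = 2.922500
  x_2 = 3.150000 - 2.922500×(3.150000 - 1.980000)/(2.922500 - (-3.079600))
       = 2.580312
Iteration 2:
  f(3.150000) = 2.922500
  f(2.580312) = -0.341991
  x_3 = 2.580312 - (-0.341991)×(2.580312 - 3.150000)/(-0.341991 - 2.922500)
       = 2.639993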